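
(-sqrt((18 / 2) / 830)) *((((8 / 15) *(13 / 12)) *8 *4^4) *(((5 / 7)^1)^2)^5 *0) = 0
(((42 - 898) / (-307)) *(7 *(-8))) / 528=-2996 / 10131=-0.30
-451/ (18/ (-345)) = 51865/ 6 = 8644.17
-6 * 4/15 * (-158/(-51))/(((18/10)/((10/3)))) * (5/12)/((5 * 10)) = -316/4131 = -0.08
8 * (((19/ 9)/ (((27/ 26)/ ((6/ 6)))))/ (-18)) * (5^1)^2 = -49400/ 2187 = -22.59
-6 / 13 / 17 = -6 / 221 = -0.03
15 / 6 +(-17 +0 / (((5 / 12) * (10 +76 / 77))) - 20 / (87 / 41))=-4163 / 174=-23.93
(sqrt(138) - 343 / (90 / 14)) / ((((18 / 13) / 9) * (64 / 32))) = -31213 / 180 + 13 * sqrt(138) / 4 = -135.23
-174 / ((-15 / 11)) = 638 / 5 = 127.60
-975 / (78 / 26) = -325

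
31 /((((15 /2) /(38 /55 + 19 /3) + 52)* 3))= 71858 /369033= 0.19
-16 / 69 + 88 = 6056 / 69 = 87.77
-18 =-18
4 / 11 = 0.36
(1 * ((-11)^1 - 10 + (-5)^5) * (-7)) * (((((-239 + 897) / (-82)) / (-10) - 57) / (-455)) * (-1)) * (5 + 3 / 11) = -14700158 / 1025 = -14341.62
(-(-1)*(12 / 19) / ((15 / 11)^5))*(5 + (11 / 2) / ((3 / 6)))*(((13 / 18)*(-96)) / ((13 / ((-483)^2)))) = -4274793442304 / 1603125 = -2666537.82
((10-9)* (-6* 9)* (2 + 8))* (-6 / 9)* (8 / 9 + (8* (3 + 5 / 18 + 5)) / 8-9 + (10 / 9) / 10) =100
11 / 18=0.61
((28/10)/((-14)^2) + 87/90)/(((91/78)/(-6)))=-1236/245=-5.04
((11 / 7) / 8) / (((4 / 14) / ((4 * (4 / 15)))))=11 / 15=0.73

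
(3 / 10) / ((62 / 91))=273 / 620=0.44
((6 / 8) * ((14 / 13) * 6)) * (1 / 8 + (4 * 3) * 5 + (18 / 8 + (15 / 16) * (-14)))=12411 / 52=238.67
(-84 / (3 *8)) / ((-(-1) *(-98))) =1 / 28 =0.04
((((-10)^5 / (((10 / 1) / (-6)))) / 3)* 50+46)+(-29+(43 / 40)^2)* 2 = 799992249 / 800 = 999990.31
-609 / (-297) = 2.05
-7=-7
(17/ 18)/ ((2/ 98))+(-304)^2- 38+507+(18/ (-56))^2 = 655723825/ 7056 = 92931.38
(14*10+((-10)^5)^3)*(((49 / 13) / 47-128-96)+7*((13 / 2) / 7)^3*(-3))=14414645249997981949665 / 59878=240733579110825043.42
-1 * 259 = -259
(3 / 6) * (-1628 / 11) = -74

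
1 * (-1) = -1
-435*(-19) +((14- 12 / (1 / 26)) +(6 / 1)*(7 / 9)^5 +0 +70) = 158225885 / 19683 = 8038.71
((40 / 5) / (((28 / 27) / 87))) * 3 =2013.43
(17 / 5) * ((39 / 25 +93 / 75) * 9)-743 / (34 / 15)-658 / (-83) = -16521851 / 70550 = -234.19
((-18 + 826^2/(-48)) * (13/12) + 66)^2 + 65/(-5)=4887198641833/20736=235686662.90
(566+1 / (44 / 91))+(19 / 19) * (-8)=24643 / 44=560.07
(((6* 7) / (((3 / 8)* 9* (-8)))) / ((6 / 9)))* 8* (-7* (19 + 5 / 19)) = 47824 / 19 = 2517.05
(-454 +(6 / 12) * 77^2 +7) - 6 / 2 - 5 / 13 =65367 / 26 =2514.12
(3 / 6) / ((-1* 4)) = -1 / 8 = -0.12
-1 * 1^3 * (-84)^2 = -7056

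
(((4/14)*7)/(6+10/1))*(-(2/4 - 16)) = 31/16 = 1.94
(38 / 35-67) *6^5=-17939232 / 35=-512549.49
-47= -47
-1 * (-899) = 899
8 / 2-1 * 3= 1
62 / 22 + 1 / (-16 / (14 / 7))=2.69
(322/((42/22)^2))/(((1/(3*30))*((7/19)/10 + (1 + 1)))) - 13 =10540183/2709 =3890.80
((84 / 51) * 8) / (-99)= -224 / 1683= -0.13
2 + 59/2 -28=7/2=3.50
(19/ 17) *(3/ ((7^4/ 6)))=342/ 40817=0.01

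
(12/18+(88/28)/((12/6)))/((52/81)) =1269/364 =3.49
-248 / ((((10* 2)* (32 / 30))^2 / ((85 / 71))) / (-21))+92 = 3842399 / 36352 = 105.70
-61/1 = -61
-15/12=-5/4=-1.25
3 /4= 0.75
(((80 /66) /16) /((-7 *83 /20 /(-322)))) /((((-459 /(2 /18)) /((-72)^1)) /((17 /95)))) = 3680 /1405107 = 0.00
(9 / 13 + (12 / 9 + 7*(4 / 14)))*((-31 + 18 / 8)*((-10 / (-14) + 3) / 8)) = -18055 / 336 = -53.74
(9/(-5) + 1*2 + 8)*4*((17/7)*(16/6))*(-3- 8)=-245344/105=-2336.61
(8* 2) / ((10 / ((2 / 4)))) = 4 / 5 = 0.80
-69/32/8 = -69/256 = -0.27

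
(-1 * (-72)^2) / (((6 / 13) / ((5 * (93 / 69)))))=-1740960 / 23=-75693.91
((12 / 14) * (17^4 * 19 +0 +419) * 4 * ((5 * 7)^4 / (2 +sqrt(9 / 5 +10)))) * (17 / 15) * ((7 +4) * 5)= -1696869397300000 / 13 +169686939730000 * sqrt(295) / 13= 93661500179159.90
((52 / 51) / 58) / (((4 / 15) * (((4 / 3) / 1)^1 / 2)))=195 / 1972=0.10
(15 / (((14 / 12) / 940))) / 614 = 42300 / 2149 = 19.68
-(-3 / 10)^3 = 27 / 1000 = 0.03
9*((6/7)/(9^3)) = 2/189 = 0.01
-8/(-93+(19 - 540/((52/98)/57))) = 13/94384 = 0.00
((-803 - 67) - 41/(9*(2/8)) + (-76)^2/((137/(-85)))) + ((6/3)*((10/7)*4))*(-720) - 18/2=-109695205/8631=-12709.44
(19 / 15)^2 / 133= 19 / 1575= 0.01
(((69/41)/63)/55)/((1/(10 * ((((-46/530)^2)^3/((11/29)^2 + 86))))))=5726916401854/237624647954994238640625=0.00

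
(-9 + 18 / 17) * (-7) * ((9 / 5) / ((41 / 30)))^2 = 2755620 / 28577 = 96.43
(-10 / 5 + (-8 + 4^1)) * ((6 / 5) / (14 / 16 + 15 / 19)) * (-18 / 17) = 98496 / 21505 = 4.58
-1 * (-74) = 74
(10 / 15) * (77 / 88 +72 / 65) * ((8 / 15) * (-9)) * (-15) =6186 / 65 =95.17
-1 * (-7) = 7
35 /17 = 2.06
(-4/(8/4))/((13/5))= -10/13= -0.77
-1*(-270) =270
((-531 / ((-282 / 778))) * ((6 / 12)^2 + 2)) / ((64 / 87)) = 53911899 / 12032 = 4480.71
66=66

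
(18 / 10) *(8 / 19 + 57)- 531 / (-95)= 2070 / 19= 108.95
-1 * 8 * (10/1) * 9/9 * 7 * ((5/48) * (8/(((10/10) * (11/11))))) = -1400/3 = -466.67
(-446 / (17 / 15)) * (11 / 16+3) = -1451.14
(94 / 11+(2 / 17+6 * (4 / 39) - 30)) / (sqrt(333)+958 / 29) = -1399490468 / 1550275441+127093602 * sqrt(37) / 1550275441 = -0.40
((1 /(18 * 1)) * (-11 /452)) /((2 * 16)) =-11 /260352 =-0.00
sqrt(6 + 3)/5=3/5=0.60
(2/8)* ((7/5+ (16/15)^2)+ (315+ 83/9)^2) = 212873239/8100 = 26280.65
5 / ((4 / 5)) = 25 / 4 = 6.25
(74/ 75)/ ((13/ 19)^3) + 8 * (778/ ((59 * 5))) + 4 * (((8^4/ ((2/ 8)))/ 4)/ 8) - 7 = 20077099039/ 9721725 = 2065.18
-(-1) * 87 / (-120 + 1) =-87 / 119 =-0.73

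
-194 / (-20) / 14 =97 / 140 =0.69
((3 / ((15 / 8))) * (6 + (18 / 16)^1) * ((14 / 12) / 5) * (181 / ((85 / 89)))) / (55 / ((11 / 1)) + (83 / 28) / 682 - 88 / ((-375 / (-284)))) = -61369684068 / 7503988819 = -8.18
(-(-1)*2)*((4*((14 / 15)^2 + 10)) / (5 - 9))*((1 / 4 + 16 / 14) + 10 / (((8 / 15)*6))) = -309419 / 3150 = -98.23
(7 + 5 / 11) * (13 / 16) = 533 / 88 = 6.06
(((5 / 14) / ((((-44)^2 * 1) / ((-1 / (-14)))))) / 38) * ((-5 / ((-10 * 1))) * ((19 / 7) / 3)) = 5 / 31874304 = 0.00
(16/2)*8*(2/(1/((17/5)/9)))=2176/45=48.36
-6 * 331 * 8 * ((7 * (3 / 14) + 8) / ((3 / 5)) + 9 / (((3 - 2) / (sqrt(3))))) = -251560 - 142992 * sqrt(3) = -499229.41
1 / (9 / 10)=10 / 9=1.11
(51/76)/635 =51/48260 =0.00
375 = 375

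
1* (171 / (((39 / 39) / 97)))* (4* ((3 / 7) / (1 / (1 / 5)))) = 199044 / 35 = 5686.97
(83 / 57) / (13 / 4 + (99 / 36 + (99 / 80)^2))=0.19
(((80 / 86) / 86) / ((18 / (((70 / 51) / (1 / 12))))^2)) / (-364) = -14000 / 562682133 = -0.00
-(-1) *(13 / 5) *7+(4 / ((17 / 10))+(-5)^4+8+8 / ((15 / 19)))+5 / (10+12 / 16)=1456484 / 2193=664.15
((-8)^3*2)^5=-1125899906842624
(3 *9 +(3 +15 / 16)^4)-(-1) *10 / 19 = 333581587 / 1245184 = 267.90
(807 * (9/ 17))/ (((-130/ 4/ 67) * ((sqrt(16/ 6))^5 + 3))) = 709493418/ 33792005- 1121174784 * sqrt(6)/ 33792005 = -60.27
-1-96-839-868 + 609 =-1195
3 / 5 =0.60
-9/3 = -3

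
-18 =-18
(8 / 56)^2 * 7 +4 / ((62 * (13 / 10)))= 543 / 2821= 0.19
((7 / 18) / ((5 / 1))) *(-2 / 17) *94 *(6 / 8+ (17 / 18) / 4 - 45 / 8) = 54943 / 13770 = 3.99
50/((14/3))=75/7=10.71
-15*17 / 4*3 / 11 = -765 / 44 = -17.39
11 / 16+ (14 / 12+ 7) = 425 / 48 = 8.85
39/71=0.55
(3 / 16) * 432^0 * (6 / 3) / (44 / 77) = 21 / 32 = 0.66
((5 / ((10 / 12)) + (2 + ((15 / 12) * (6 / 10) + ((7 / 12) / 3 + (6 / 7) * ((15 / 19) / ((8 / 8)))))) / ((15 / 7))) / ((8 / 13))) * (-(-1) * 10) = 512837 / 4104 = 124.96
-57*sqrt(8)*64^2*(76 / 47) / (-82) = 17743872*sqrt(2) / 1927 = 13022.12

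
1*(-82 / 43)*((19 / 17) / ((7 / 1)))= -1558 / 5117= -0.30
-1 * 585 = -585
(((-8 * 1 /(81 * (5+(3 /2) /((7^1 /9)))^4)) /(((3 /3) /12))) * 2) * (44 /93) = -108179456 /222297024591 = -0.00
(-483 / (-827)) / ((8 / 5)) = 2415 / 6616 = 0.37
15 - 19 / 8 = 101 / 8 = 12.62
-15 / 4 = -3.75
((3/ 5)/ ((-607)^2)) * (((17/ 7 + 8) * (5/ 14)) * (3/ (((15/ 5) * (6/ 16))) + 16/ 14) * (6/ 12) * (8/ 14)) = 0.00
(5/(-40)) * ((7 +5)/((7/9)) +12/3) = -17/7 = -2.43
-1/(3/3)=-1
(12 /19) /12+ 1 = 20 /19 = 1.05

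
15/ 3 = 5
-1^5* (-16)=16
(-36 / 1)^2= 1296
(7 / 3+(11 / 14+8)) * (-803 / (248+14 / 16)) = -35.88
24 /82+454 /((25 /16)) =298124 /1025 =290.85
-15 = -15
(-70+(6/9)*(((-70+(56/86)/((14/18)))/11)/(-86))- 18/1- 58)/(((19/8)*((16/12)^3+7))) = -27878112/4250851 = -6.56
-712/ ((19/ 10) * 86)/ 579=-0.01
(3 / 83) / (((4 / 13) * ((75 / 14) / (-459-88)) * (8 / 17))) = -846209 / 33200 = -25.49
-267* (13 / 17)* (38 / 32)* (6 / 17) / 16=-197847 / 36992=-5.35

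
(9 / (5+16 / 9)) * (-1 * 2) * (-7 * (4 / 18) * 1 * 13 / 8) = 819 / 122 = 6.71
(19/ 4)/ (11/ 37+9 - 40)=-703/ 4544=-0.15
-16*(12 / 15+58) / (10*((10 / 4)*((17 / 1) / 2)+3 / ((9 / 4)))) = -28224 / 6775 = -4.17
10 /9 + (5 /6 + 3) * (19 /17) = 1651 /306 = 5.40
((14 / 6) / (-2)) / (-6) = 7 / 36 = 0.19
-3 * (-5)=15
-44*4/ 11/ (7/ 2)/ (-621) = 32/ 4347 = 0.01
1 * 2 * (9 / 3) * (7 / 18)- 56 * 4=-665 / 3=-221.67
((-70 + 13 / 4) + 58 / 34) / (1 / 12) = -13269 / 17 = -780.53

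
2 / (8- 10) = -1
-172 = -172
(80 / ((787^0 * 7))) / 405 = 16 / 567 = 0.03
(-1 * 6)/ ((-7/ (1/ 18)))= 1/ 21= 0.05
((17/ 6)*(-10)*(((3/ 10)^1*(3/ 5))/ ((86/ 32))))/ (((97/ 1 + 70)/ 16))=-6528/ 35905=-0.18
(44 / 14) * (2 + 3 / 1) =15.71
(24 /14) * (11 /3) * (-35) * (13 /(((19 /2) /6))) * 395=-13556400 /19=-713494.74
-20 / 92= -5 / 23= -0.22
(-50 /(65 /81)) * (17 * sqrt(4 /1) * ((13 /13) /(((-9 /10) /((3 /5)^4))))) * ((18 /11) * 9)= 16061328 /3575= 4492.68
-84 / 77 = -12 / 11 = -1.09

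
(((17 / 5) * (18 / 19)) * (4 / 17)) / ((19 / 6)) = 432 / 1805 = 0.24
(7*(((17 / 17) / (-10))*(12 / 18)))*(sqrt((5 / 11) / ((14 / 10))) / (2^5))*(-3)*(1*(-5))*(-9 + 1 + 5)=15*sqrt(77) / 352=0.37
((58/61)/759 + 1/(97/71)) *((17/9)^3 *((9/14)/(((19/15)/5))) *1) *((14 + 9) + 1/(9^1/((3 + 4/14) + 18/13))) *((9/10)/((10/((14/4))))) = 155808359199065/1677227944392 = 92.90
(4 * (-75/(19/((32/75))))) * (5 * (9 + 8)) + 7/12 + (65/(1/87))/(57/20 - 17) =-62697641/64524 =-971.69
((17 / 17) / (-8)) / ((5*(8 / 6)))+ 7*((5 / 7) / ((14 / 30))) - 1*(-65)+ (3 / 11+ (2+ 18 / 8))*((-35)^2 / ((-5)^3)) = 386513 / 12320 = 31.37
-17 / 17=-1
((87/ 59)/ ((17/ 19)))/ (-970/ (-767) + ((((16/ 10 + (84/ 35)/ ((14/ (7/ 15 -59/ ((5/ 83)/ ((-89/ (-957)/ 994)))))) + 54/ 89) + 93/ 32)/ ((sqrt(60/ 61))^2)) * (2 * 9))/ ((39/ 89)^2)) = 7440736270968000/ 2233364067012663059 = 0.00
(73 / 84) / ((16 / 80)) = 365 / 84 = 4.35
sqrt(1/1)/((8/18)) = 9/4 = 2.25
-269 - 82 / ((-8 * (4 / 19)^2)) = -2415 / 64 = -37.73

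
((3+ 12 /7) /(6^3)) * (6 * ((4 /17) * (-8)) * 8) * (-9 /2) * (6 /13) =6336 /1547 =4.10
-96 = -96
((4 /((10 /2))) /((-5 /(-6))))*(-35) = -168 /5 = -33.60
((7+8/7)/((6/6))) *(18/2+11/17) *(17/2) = 4674/7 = 667.71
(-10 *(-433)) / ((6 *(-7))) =-2165 / 21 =-103.10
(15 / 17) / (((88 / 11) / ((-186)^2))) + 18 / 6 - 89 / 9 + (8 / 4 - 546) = 999043 / 306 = 3264.85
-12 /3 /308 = -1 /77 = -0.01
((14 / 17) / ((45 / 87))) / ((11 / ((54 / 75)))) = 2436 / 23375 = 0.10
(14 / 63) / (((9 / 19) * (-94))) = -19 / 3807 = -0.00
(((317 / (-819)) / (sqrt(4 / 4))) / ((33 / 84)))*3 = -1268 / 429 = -2.96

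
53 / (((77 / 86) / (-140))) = -91160 / 11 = -8287.27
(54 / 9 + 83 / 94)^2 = 418609 / 8836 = 47.38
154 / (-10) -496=-2557 / 5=-511.40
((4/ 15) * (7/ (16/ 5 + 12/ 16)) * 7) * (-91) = -301.03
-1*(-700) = 700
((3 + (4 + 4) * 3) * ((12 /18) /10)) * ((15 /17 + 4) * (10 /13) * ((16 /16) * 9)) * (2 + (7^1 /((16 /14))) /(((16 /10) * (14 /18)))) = 2978289 /7072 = 421.14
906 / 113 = 8.02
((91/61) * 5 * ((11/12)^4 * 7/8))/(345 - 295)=9326317/101191680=0.09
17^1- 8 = 9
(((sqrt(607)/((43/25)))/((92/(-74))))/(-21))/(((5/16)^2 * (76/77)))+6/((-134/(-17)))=51/67+13024 * sqrt(607)/56373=6.45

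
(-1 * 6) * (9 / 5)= -54 / 5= -10.80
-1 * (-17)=17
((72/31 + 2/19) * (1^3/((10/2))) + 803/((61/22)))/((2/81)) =422120160/35929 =11748.73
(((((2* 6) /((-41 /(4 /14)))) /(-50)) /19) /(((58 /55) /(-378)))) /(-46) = 1782 /2597965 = 0.00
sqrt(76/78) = sqrt(1482)/39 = 0.99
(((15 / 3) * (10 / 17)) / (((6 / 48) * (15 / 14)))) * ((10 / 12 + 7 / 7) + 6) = 26320 / 153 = 172.03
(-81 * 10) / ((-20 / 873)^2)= -61732449 / 40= -1543311.22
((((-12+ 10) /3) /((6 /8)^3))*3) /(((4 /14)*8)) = -56 /27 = -2.07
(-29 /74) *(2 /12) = -29 /444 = -0.07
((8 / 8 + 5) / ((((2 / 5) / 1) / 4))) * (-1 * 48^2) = -138240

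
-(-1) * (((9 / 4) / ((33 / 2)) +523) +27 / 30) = 28822 / 55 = 524.04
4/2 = 2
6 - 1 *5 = 1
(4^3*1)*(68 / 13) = 4352 / 13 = 334.77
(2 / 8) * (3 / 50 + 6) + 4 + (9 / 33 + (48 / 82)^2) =22671373 / 3698200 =6.13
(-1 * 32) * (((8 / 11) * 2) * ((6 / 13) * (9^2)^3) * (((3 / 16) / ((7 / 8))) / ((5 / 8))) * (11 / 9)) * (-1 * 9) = 19591041024 / 455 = 43057233.02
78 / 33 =26 / 11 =2.36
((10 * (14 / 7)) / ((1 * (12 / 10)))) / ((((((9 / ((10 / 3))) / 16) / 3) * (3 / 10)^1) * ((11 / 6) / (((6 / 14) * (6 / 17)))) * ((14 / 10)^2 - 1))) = 1000000 / 11781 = 84.88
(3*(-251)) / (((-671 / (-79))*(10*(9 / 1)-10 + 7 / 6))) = -356922 / 326777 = -1.09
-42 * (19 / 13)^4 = -5473482 / 28561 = -191.64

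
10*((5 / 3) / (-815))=-10 / 489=-0.02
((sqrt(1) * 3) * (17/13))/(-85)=-3/65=-0.05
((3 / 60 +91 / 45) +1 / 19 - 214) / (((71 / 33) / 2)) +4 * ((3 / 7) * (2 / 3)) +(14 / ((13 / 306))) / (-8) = -436415264 / 1841385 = -237.00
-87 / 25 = -3.48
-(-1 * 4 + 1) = 3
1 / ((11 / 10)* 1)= 10 / 11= 0.91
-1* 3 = -3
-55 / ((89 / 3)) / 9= -55 / 267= -0.21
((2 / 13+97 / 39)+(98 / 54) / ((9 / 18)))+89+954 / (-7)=-100774 / 2457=-41.02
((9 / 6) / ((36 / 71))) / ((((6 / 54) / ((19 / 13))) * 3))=1349 / 104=12.97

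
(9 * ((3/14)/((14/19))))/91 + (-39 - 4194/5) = -877.77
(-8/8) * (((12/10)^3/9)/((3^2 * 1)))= -8/375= -0.02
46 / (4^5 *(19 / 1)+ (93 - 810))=46 / 18739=0.00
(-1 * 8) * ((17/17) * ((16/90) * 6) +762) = -91568/15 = -6104.53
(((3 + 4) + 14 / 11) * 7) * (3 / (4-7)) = -637 / 11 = -57.91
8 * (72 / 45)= 64 / 5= 12.80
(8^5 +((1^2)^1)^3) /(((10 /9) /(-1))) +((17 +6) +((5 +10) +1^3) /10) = -58935 /2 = -29467.50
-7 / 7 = -1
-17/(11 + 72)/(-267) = 17/22161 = 0.00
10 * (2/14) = 10/7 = 1.43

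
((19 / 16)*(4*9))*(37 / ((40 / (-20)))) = -6327 / 8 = -790.88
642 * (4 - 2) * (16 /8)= 2568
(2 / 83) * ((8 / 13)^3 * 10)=10240 / 182351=0.06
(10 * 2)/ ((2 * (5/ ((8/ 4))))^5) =4/ 625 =0.01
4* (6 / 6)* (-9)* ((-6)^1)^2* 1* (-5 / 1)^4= -810000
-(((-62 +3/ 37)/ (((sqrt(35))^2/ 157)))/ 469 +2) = -855023/ 607355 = -1.41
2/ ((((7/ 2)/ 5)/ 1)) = 20/ 7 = 2.86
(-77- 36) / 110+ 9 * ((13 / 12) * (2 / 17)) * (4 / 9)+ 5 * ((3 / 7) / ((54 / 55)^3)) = 600035017 / 343533960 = 1.75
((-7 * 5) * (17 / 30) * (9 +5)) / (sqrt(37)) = -833 * sqrt(37) / 111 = -45.65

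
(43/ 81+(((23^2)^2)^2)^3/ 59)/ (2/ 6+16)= 5557187411959522874286203758912694/ 11151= 498357762708234496842095200000.00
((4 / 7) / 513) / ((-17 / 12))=-16 / 20349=-0.00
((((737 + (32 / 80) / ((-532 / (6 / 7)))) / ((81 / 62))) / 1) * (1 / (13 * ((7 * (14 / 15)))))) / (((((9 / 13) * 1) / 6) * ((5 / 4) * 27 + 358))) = 850821536 / 5790282813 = 0.15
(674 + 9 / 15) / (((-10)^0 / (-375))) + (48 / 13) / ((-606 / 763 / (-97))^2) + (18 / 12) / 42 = -197901.15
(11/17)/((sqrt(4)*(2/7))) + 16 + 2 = 1301/68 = 19.13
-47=-47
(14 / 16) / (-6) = -7 / 48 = -0.15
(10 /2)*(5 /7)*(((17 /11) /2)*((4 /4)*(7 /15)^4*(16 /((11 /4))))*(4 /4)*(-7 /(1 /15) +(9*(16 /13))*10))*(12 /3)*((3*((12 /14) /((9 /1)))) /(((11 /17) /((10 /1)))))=36252160 /467181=77.60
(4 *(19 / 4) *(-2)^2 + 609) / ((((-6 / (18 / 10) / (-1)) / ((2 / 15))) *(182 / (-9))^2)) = 11097 / 165620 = 0.07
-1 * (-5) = 5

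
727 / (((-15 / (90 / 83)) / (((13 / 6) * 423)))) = -3997773 / 83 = -48165.94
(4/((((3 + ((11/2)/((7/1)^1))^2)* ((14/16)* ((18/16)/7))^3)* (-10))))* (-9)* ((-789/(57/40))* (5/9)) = -1081039912960/9820359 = -110081.51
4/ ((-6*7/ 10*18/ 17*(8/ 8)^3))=-170/ 189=-0.90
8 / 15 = 0.53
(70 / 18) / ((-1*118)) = -35 / 1062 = -0.03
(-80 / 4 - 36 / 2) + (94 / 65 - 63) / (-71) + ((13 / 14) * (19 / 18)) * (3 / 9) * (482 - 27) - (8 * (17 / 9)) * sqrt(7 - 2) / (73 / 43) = 55585973 / 498420 - 5848 * sqrt(5) / 657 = 91.62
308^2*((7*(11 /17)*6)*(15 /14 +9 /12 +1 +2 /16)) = 129133620 /17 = 7596095.29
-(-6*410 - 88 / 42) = 2462.10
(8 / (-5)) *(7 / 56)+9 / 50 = -1 / 50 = -0.02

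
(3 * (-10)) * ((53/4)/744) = -265/496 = -0.53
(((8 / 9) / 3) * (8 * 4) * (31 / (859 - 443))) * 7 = 1736 / 351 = 4.95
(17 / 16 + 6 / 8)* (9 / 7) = 261 / 112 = 2.33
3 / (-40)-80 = -3203 / 40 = -80.08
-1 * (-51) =51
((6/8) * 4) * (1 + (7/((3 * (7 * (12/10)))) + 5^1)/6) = 203/36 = 5.64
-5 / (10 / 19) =-19 / 2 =-9.50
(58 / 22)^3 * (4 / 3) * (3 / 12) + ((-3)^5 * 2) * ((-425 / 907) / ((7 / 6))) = 5103370661 / 25351557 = 201.30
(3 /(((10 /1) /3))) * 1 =0.90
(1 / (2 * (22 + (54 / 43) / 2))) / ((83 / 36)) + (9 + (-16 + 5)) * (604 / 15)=-97545262 / 1211385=-80.52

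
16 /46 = 8 /23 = 0.35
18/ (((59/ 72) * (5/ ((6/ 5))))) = 7776/ 1475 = 5.27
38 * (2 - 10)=-304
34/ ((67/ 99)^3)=32990166/ 300763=109.69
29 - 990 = -961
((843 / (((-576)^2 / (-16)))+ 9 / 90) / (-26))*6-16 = -2398211 / 149760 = -16.01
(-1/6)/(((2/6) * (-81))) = 1/162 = 0.01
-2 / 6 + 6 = 17 / 3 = 5.67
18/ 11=1.64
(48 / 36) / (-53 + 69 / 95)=-190 / 7449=-0.03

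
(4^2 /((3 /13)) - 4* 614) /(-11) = 7160 /33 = 216.97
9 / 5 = 1.80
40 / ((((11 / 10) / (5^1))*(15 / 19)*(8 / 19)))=18050 / 33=546.97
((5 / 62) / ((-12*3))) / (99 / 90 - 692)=25 / 7710444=0.00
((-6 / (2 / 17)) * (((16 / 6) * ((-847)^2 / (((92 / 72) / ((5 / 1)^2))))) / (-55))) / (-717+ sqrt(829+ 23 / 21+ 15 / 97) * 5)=-582955954008120 / 11556566407-1995701400 * sqrt(3445013103) / 11556566407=-60579.60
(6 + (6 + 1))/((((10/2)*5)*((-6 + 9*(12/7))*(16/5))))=0.02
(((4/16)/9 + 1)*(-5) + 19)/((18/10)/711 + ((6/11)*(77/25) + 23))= 985525/1754928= 0.56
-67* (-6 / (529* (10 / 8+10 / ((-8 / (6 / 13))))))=20904 / 18515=1.13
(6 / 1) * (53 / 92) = 159 / 46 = 3.46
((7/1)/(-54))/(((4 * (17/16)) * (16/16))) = -14/459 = -0.03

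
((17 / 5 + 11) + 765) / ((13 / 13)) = 779.40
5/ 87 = 0.06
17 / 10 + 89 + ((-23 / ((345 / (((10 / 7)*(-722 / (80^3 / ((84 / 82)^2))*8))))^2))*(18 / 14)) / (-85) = 8016955230129892007 / 88389804080000000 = 90.70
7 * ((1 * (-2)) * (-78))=1092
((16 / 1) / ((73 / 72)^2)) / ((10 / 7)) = 290304 / 26645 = 10.90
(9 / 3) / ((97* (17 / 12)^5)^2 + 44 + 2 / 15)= 928760463360 / 94856096144995301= 0.00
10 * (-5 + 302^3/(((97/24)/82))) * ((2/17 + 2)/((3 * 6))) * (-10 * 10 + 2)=-106243407315640/1649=-64428991701.42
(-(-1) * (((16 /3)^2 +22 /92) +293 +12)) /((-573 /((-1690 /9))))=116732525 /1067499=109.35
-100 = -100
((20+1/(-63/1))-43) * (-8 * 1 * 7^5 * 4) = 12378488.89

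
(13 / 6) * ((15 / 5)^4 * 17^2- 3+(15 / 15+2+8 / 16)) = 608647 / 12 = 50720.58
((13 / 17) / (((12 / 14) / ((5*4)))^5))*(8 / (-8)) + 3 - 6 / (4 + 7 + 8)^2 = -7887520650913 / 1491291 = -5289055.36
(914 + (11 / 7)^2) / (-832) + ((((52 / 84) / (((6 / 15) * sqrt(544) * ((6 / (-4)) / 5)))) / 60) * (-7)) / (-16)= -44907 / 40768 - 65 * sqrt(34) / 235008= -1.10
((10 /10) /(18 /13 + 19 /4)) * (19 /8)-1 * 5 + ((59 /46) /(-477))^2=-708454571687 /153582985116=-4.61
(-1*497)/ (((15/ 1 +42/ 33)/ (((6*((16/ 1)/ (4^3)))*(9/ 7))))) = -21087/ 358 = -58.90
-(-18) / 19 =18 / 19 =0.95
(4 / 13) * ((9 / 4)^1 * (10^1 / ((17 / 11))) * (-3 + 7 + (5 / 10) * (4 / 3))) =4620 / 221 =20.90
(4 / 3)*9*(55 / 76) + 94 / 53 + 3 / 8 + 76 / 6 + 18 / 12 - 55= -725053 / 24168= -30.00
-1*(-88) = 88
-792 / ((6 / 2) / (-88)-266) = 2.98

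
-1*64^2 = -4096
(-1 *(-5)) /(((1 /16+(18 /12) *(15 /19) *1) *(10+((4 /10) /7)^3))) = 32585000 /81249641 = 0.40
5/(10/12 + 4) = 1.03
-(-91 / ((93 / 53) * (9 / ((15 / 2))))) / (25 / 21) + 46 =76541 / 930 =82.30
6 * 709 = 4254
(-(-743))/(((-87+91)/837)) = 621891/4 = 155472.75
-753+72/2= -717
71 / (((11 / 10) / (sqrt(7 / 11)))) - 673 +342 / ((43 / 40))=-15259 / 43 +710 *sqrt(77) / 121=-303.37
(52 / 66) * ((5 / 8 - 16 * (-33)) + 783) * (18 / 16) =409227 / 352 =1162.58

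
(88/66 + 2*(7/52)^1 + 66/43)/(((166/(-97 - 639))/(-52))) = 7744928/10707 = 723.35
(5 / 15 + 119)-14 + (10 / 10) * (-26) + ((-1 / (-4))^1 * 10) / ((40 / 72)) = 503 / 6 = 83.83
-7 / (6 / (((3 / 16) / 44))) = -7 / 1408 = -0.00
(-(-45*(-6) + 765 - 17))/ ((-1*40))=509/ 20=25.45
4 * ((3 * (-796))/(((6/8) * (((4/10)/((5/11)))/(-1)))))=159200/11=14472.73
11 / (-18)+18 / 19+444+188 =216259 / 342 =632.34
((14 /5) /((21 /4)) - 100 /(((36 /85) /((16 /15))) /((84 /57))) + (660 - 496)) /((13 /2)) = -1059944 /33345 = -31.79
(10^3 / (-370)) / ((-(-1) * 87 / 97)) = -3.01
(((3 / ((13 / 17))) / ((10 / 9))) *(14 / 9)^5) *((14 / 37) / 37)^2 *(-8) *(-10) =14336236544 / 53284271391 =0.27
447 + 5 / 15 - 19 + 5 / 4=5155 / 12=429.58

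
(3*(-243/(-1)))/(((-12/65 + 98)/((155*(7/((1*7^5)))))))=7344675/15265558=0.48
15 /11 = 1.36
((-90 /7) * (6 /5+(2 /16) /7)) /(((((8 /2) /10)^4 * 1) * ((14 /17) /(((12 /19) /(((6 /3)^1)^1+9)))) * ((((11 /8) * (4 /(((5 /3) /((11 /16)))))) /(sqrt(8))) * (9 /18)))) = -59287500 * sqrt(2) /788557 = -106.33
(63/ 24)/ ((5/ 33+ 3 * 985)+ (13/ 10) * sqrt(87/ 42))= 11826738000/ 13314205222811- 1486485 * sqrt(406)/ 53256820891244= 0.00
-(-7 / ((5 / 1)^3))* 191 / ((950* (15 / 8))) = 5348 / 890625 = 0.01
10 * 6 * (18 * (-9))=-9720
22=22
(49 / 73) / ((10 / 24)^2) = 7056 / 1825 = 3.87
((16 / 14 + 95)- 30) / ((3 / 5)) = 110.24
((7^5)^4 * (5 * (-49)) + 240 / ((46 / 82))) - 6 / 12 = -899258841174087231613 / 46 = -19549105242914939817.67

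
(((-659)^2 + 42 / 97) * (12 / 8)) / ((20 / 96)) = 1516510764 / 485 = 3126826.32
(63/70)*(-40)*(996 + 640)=-58896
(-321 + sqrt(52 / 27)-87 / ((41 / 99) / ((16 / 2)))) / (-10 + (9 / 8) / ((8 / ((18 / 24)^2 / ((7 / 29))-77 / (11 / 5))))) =588241920 / 4289051-14336 * sqrt(39) / 941499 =137.05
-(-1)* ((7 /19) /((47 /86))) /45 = 602 /40185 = 0.01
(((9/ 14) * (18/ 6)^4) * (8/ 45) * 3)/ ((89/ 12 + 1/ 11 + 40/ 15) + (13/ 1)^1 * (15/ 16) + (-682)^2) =513216/ 8595904765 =0.00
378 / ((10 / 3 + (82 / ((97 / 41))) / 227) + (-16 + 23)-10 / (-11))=274665006 / 8279995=33.17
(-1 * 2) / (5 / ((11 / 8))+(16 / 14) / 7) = -539 / 1024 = -0.53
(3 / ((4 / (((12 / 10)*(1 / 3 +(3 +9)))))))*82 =4551 / 5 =910.20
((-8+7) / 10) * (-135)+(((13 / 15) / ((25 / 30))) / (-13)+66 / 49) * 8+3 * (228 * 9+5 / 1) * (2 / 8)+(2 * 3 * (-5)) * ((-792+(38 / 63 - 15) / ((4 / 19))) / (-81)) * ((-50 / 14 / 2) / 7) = 6866609857 / 4167450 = 1647.68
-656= -656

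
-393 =-393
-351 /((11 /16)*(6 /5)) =-4680 /11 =-425.45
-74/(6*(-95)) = 37/285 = 0.13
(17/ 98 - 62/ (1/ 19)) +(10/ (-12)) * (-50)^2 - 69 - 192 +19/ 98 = -517729/ 147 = -3521.97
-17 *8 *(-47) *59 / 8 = 47141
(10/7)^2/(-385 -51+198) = -50/5831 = -0.01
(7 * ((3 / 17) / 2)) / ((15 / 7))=49 / 170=0.29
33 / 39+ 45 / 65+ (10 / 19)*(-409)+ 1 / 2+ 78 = -66801 / 494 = -135.22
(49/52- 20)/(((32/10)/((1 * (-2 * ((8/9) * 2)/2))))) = 4955/468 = 10.59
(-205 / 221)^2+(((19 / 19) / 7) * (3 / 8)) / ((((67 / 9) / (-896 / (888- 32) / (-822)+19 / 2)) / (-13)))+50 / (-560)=-632274319305 / 5372565483376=-0.12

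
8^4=4096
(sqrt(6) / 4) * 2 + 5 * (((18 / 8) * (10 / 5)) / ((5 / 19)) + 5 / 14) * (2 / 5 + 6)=sqrt(6) / 2 + 19552 / 35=559.85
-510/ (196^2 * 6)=-85/ 38416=-0.00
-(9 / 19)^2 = -81 / 361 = -0.22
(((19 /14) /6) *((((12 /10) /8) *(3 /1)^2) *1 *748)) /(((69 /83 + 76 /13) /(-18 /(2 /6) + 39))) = -9409959 /18340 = -513.08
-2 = -2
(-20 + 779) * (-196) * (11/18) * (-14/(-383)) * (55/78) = -105002590/44811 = -2343.23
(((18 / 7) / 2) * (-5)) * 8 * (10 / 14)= -1800 / 49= -36.73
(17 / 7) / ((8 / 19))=323 / 56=5.77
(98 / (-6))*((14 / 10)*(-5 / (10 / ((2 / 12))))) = 343 / 180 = 1.91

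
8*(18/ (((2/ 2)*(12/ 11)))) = 132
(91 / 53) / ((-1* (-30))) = 91 / 1590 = 0.06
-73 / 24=-3.04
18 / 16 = 9 / 8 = 1.12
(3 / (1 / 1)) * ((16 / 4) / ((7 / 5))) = 8.57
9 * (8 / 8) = 9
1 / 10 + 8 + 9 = 171 / 10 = 17.10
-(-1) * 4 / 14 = 2 / 7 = 0.29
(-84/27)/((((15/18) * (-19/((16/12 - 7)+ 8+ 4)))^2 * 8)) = -14/225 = -0.06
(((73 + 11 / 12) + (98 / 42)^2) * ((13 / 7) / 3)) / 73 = 37141 / 55188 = 0.67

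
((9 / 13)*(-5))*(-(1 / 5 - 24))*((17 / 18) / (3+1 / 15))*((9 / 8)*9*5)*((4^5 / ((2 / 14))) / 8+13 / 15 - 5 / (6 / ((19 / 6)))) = -43959253905 / 38272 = -1148600.91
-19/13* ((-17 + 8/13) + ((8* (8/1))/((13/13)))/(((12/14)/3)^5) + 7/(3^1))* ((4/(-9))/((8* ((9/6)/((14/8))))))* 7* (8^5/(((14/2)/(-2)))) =-2855451590656/13689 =-208594608.13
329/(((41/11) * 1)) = 3619/41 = 88.27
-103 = -103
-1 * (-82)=82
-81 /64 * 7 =-567 /64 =-8.86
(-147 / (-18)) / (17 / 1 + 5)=49 / 132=0.37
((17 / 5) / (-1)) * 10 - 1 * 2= -36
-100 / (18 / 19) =-950 / 9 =-105.56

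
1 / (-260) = -0.00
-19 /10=-1.90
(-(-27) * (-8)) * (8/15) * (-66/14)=19008/35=543.09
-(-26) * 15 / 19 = 390 / 19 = 20.53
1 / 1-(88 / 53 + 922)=-48901 / 53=-922.66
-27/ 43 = -0.63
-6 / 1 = -6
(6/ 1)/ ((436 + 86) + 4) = 3/ 263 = 0.01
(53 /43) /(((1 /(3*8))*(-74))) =-0.40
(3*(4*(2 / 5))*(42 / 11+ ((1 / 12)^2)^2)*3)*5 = 870923 / 3168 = 274.91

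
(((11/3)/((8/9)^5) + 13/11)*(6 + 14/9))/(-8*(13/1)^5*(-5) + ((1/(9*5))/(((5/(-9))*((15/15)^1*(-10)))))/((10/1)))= 29831036875/7528039833802752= 0.00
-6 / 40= -3 / 20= -0.15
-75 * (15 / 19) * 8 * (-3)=27000 / 19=1421.05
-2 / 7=-0.29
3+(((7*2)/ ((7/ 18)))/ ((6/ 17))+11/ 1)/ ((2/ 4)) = 229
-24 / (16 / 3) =-9 / 2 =-4.50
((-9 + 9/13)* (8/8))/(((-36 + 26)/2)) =108/65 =1.66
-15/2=-7.50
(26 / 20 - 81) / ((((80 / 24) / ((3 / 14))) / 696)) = -624051 / 175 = -3566.01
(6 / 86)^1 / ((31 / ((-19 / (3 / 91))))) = -1729 / 1333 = -1.30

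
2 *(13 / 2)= 13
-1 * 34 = -34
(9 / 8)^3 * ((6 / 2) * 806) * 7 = 6169527 / 256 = 24099.71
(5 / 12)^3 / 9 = 125 / 15552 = 0.01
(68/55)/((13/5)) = 68/143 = 0.48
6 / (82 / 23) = 69 / 41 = 1.68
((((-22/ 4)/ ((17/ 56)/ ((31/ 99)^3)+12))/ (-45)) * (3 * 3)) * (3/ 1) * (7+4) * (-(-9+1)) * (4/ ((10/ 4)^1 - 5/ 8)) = 28.30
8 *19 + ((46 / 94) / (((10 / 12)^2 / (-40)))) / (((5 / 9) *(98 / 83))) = 6277336 / 57575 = 109.03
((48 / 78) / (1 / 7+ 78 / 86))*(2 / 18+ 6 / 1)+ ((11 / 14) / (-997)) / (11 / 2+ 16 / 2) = 693212773 / 193520691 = 3.58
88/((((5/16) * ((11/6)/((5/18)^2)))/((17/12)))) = 16.79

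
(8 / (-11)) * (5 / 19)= -40 / 209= -0.19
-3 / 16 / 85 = -3 / 1360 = -0.00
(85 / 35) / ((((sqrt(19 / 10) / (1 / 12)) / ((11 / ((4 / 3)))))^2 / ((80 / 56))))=51425 / 59584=0.86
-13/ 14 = -0.93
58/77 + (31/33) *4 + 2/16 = 4.64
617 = 617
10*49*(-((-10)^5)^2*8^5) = -160563200000000000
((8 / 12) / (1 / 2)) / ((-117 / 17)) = -68 / 351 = -0.19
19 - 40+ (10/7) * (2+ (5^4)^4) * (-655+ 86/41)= -40846252441947657/287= -142321437079956.99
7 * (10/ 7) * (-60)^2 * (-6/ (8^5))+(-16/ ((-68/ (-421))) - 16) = -121.65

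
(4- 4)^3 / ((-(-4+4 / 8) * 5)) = 0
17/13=1.31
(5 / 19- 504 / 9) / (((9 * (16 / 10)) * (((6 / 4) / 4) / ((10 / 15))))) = -3530 / 513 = -6.88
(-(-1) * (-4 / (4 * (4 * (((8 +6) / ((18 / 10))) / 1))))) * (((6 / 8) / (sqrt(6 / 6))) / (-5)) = 27 / 5600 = 0.00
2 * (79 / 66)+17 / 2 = 719 / 66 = 10.89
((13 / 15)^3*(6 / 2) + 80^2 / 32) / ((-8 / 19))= -4316743 / 9000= -479.64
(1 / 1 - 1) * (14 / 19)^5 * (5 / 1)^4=0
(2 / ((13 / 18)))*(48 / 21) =576 / 91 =6.33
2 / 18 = 1 / 9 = 0.11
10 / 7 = 1.43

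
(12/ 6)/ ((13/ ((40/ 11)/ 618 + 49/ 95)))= 336902/ 4197765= 0.08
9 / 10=0.90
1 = 1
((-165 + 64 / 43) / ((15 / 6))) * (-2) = 28124 / 215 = 130.81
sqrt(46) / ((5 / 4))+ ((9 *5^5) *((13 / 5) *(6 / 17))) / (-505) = -87750 / 1717+ 4 *sqrt(46) / 5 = -45.68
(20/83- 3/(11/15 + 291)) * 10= 418925/181604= 2.31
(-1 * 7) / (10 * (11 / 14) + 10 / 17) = -833 / 1005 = -0.83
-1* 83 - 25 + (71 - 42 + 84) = 5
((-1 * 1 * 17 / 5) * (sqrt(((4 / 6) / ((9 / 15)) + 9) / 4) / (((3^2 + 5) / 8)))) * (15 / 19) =-2.44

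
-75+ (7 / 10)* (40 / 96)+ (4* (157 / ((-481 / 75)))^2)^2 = 5746159.73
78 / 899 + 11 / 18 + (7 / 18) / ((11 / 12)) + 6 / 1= 1267751 / 178002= 7.12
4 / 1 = 4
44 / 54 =22 / 27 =0.81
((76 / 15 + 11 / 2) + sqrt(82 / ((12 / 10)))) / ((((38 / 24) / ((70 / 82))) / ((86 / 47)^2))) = 1035440* sqrt(615) / 1720811 + 32823448 / 1720811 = 34.00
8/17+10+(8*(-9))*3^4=-98966/17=-5821.53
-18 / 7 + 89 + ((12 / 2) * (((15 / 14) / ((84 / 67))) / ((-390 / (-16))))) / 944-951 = -259945437 / 300664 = -864.57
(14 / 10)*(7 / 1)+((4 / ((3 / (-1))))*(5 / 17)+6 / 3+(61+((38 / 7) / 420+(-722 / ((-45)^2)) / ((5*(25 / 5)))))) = 72.41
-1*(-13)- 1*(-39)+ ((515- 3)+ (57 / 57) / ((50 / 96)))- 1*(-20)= 14648 / 25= 585.92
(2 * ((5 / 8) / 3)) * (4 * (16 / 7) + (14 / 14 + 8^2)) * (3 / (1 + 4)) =519 / 28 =18.54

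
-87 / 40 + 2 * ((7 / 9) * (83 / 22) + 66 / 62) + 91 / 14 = 1512737 / 122760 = 12.32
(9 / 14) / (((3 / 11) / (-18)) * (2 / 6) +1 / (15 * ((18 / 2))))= 13365 / 49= 272.76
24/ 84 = 2/ 7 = 0.29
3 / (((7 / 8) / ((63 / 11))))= 216 / 11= 19.64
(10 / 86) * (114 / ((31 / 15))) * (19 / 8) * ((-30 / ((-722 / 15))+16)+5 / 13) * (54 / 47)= 242447175 / 814463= 297.68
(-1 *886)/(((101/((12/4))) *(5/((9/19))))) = -23922/9595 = -2.49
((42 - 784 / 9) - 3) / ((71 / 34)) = -14722 / 639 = -23.04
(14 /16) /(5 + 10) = 7 /120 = 0.06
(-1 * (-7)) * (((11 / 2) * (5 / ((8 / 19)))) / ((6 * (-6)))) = -7315 / 576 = -12.70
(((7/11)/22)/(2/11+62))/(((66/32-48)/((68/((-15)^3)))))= 136/666579375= 0.00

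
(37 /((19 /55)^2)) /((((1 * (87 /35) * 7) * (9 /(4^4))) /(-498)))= -23781824000 /94221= -252404.71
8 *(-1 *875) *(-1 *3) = 21000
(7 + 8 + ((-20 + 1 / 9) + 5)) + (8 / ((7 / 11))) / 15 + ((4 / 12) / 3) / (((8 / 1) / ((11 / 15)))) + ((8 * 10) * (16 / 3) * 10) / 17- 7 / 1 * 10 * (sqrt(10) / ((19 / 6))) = 32379301 / 128520- 420 * sqrt(10) / 19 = 182.04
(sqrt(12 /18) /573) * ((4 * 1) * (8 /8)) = 4 * sqrt(6) /1719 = 0.01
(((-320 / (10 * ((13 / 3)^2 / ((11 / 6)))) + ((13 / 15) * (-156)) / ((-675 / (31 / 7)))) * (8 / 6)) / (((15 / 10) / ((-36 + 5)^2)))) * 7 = -68672567968 / 5133375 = -13377.66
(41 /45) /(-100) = -41 /4500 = -0.01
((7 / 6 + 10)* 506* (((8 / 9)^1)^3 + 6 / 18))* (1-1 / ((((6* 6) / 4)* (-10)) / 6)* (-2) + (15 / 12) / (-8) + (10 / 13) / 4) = 5282.61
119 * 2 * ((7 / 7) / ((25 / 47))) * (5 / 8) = 5593 / 20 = 279.65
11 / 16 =0.69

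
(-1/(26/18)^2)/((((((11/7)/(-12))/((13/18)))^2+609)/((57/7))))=-43092/6724535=-0.01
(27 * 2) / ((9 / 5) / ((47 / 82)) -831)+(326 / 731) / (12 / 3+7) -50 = -26085413106 / 521450809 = -50.02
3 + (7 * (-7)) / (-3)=19.33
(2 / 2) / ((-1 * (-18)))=1 / 18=0.06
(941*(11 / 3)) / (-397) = -10351 / 1191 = -8.69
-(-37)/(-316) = -37/316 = -0.12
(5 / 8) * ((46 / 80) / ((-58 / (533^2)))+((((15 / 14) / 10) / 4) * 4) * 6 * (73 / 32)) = -182858051 / 103936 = -1759.33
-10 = -10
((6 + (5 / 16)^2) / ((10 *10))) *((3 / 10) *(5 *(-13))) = -60879 / 51200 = -1.19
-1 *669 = -669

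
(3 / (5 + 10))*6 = 6 / 5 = 1.20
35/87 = 0.40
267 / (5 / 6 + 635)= 1602 / 3815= 0.42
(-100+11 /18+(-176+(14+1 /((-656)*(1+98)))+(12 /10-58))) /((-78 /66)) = 34440767 /127920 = 269.24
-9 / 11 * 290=-2610 / 11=-237.27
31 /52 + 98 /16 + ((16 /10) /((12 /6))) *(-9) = -249 /520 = -0.48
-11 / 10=-1.10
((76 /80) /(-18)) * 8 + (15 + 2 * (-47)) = -3574 /45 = -79.42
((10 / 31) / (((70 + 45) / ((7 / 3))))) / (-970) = -7 / 1037415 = -0.00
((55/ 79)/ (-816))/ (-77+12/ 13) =715/ 63754896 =0.00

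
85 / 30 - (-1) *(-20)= -17.17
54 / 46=27 / 23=1.17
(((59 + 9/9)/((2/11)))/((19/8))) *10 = 26400/19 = 1389.47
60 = 60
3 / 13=0.23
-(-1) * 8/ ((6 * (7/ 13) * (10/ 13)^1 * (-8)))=-169/ 420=-0.40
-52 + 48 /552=-1194 /23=-51.91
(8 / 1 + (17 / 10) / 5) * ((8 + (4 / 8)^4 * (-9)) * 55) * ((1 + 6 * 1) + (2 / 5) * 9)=28930209 / 800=36162.76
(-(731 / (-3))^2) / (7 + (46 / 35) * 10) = -3740527 / 1269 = -2947.62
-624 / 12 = -52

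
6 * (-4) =-24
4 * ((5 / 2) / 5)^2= 1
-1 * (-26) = 26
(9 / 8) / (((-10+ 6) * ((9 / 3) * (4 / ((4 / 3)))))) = -1 / 32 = -0.03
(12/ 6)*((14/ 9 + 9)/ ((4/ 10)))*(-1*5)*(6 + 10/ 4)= -40375/ 18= -2243.06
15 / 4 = 3.75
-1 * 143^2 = -20449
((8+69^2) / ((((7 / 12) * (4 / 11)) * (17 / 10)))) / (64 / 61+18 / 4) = 2383.23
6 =6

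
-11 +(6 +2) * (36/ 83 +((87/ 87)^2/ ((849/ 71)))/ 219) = -7.53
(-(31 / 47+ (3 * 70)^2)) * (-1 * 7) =14509117 / 47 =308704.62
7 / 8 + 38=311 / 8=38.88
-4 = -4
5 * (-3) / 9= -5 / 3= -1.67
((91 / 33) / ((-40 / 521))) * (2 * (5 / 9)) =-47411 / 1188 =-39.91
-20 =-20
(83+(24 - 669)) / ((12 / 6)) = -281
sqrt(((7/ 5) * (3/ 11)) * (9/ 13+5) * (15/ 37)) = 3 * sqrt(2002)/ 143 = 0.94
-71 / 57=-1.25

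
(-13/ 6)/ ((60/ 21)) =-91/ 120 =-0.76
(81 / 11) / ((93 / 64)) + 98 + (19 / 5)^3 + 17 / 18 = 121903667 / 767250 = 158.88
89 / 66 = 1.35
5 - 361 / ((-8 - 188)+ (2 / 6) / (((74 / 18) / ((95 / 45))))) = 148756 / 21737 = 6.84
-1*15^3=-3375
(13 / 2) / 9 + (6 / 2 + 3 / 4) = 161 / 36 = 4.47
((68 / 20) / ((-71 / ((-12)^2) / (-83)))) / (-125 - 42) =-203184 / 59285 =-3.43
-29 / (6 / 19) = -551 / 6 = -91.83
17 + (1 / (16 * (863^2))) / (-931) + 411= 4748265822271 / 11094079024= 428.00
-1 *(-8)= 8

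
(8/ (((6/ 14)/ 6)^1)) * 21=2352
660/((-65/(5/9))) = -220/39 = -5.64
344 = 344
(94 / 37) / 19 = 94 / 703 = 0.13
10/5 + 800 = 802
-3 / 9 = -0.33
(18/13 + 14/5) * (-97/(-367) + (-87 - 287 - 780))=-115170512/23855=-4827.94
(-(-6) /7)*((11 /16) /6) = 11 /112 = 0.10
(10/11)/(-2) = -5/11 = -0.45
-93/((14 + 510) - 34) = -93/490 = -0.19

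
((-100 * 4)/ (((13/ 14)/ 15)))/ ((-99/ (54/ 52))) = 126000/ 1859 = 67.78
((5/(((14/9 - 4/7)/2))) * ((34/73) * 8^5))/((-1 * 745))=-70189056/337187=-208.16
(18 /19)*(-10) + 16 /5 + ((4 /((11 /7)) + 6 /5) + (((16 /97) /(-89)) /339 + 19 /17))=-73337627873 /51990818055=-1.41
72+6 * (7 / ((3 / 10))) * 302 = 42352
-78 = -78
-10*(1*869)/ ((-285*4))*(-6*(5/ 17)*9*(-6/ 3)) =78210/ 323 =242.14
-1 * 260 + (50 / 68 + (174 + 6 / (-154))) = -223325 / 2618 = -85.30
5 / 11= 0.45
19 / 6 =3.17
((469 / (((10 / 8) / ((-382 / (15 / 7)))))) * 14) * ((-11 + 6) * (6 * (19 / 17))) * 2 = 5337475136 / 85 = 62793825.13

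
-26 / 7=-3.71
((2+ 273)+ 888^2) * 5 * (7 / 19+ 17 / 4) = 1384377345 / 76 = 18215491.38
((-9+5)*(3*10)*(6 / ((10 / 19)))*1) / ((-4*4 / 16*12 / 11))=1254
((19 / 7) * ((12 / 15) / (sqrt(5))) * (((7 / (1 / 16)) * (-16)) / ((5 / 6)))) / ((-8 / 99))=1444608 * sqrt(5) / 125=25841.93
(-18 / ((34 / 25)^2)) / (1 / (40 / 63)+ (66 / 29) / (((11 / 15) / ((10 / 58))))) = -10512500 / 2279343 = -4.61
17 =17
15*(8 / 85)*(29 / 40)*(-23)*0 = 0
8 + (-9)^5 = -59041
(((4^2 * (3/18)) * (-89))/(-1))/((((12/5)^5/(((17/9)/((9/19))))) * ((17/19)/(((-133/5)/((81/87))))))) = -77450970625/204073344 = -379.53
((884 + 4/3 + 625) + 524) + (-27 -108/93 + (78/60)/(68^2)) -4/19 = 163899275131/81706080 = 2005.96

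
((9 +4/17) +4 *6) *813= 459345/17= 27020.29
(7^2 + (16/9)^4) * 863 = 334002575/6561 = 50907.27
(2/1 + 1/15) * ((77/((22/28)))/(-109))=-3038/1635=-1.86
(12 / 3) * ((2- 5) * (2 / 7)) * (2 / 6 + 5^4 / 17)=-15136 / 119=-127.19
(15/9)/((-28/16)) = -20/21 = -0.95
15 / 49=0.31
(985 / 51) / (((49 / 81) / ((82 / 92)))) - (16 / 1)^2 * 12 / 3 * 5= -195097765 / 38318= -5091.54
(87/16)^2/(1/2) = 7569/128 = 59.13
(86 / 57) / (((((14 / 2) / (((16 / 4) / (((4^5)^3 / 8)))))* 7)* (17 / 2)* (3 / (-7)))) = -43 / 170699784192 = -0.00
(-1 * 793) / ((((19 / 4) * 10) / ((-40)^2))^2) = -324812800 / 361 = -899758.45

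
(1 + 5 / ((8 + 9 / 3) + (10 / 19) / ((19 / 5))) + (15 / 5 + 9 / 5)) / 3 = 41878 / 20105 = 2.08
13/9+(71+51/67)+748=495187/603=821.21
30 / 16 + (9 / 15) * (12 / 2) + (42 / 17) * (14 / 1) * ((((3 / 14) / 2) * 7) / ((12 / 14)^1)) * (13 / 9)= 100349 / 2040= 49.19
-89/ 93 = -0.96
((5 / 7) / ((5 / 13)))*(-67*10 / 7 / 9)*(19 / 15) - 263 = -381047 / 1323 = -288.02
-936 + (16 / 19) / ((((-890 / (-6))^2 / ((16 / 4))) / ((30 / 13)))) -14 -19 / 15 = -5583420527 / 5869461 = -951.27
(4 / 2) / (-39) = -2 / 39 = -0.05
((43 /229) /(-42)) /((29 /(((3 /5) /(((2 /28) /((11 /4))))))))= -473 /132820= -0.00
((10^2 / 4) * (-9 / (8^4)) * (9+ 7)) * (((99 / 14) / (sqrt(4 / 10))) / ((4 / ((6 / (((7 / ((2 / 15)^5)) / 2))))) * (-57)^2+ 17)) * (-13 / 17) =289575 * sqrt(10) / 21921979771552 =0.00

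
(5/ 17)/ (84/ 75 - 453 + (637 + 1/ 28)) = 3500/ 2203353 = 0.00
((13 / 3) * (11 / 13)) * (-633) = -2321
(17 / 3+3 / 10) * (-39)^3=-3539367 / 10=-353936.70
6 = 6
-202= -202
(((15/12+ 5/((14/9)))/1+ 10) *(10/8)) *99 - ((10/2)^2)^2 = 130475/112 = 1164.96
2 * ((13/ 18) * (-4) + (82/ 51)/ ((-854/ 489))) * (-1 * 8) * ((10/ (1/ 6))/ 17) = 79641920/ 370209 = 215.13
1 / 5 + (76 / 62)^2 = 8181 / 4805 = 1.70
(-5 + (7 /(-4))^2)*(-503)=15593 /16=974.56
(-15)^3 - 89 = -3464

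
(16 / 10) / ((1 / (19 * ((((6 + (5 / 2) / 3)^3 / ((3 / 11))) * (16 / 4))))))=57617956 / 405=142266.56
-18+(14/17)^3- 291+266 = -208515/4913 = -42.44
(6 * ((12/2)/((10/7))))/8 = 63/20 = 3.15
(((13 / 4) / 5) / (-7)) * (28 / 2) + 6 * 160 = 9587 / 10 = 958.70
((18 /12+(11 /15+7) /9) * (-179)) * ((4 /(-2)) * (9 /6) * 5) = 114023 /18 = 6334.61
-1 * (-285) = 285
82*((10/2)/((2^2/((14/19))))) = 1435/19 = 75.53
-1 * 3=-3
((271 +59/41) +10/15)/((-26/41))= -1292/3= -430.67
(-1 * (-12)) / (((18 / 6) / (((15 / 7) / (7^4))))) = 60 / 16807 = 0.00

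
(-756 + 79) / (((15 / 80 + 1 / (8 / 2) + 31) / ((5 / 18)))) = -27080 / 4527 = -5.98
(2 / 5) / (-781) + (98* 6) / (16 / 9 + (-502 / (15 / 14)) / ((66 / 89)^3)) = -2477964923186 / 4829367752165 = -0.51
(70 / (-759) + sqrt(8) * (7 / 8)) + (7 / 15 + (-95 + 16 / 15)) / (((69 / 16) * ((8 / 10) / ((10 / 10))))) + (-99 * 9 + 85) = -1897160 / 2277 + 7 * sqrt(2) / 4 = -830.71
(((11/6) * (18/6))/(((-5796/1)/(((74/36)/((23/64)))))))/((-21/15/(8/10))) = 6512/2099601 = 0.00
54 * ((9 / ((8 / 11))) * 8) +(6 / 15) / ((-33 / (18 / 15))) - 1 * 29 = 1462171 / 275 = 5316.99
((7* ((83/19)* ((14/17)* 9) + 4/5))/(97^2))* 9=3375666/15195535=0.22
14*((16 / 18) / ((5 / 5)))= 112 / 9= 12.44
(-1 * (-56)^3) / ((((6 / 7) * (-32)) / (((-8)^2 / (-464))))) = 76832 / 87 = 883.13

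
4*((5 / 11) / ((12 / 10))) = 50 / 33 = 1.52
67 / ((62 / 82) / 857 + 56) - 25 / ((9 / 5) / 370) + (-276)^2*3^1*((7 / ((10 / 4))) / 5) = 18128150741903 / 147577725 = 122837.99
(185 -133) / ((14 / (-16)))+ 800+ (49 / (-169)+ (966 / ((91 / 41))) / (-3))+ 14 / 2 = 712408 / 1183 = 602.20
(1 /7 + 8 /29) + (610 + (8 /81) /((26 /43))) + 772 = 295539359 /213759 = 1382.58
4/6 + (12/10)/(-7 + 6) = -8/15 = -0.53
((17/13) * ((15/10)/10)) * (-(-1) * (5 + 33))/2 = 969/260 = 3.73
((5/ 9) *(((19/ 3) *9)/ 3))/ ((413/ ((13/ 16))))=1235/ 59472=0.02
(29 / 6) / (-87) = -1 / 18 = -0.06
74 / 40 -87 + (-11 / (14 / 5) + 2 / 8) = -88.83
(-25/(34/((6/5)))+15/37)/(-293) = 300/184297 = 0.00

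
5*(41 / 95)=2.16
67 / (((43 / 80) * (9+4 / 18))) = 48240 / 3569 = 13.52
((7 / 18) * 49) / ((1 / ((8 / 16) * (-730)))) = -125195 / 18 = -6955.28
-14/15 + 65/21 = 227/105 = 2.16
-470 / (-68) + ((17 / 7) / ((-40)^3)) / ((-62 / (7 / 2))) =932480289 / 134912000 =6.91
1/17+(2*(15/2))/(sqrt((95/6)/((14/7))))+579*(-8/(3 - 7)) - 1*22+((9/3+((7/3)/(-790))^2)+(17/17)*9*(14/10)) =6*sqrt(285)/19+109968792413/95487300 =1156.99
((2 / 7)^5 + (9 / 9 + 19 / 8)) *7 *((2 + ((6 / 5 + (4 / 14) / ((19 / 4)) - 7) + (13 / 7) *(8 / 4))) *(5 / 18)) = -7718765 / 45983952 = -0.17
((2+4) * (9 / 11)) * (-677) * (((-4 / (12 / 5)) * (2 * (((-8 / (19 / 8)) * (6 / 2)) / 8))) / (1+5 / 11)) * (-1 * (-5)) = -913950 / 19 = -48102.63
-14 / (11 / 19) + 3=-233 / 11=-21.18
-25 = -25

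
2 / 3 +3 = 11 / 3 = 3.67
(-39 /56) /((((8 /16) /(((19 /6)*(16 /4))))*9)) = -247 /126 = -1.96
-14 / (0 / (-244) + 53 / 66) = -924 / 53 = -17.43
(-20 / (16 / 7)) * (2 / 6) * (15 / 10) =-35 / 8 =-4.38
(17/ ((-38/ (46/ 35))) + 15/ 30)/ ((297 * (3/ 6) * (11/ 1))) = -0.00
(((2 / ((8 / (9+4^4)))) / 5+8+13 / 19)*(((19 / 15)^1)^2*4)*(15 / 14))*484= 7664866 / 105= 72998.72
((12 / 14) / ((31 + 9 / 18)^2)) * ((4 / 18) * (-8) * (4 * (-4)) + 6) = 2480 / 83349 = 0.03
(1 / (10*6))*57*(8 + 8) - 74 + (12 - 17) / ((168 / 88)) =-6449 / 105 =-61.42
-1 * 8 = -8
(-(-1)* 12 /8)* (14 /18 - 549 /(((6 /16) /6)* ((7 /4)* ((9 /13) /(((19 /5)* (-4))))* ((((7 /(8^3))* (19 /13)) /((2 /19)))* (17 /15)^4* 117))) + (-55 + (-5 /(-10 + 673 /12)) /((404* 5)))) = 16491324159654737 /3722588933574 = 4430.07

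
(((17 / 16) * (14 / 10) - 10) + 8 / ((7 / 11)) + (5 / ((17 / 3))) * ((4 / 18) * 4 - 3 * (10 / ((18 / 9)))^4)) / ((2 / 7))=-47111677 / 8160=-5773.49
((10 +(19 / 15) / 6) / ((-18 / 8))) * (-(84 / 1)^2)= 1440992 / 45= 32022.04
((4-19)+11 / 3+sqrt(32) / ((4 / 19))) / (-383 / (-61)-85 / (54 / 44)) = 18666 / 103729-31293 * sqrt(2) / 103729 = -0.25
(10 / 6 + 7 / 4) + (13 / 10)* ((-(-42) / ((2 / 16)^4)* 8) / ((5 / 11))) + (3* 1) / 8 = 2361657571 / 600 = 3936095.95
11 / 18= 0.61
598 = 598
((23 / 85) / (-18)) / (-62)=23 / 94860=0.00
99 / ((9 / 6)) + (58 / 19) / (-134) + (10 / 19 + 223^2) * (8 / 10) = 39849.60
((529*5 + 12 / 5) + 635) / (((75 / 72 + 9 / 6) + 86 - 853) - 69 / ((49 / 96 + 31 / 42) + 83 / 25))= -1314404256 / 312167695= -4.21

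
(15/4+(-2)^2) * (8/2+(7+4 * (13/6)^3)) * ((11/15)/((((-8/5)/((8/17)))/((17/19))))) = -951731/12312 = -77.30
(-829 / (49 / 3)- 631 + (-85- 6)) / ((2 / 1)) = -386.38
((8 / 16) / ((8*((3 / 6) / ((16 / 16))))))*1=1 / 8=0.12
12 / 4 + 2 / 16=3.12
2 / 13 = 0.15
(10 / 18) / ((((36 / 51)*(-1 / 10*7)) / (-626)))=133025 / 189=703.84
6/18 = 1/3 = 0.33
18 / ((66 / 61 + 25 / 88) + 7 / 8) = 16104 / 2005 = 8.03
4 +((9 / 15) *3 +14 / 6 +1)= 137 / 15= 9.13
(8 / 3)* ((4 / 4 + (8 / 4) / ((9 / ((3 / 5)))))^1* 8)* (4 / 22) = 2176 / 495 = 4.40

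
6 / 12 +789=789.50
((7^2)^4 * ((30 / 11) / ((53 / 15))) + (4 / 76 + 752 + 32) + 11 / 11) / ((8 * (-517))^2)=24648872289 / 94744328096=0.26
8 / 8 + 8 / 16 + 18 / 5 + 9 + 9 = 231 / 10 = 23.10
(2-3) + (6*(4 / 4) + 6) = 11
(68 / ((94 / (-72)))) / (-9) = 272 / 47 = 5.79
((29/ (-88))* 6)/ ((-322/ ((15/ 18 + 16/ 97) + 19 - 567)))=-9232295/ 2748592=-3.36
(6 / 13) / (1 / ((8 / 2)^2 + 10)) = 12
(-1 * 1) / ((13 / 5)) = -5 / 13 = -0.38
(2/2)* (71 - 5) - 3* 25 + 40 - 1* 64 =-33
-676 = -676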